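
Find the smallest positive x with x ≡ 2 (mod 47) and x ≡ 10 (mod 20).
190

Using Chinese Remainder Theorem:
M = 47 × 20 = 940
M1 = 20, M2 = 47
y1 = 20^(-1) mod 47 = 40
y2 = 47^(-1) mod 20 = 3
x = (2×20×40 + 10×47×3) mod 940 = 190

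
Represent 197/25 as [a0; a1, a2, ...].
[7; 1, 7, 3]

Euclidean algorithm steps:
197 = 7 × 25 + 22
25 = 1 × 22 + 3
22 = 7 × 3 + 1
3 = 3 × 1 + 0
Continued fraction: [7; 1, 7, 3]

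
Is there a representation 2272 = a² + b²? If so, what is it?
Not possible

Factorization: 2272 = 2^5 × 71
By Fermat: n is sum of two squares iff every prime p ≡ 3 (mod 4) appears to even power.
Prime(s) ≡ 3 (mod 4) with odd exponent: [(71, 1)]
Therefore 2272 cannot be expressed as a² + b².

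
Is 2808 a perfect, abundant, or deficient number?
abundant

Proper divisors of 2808: sum = 1 + 2 + 3 + 4 + 6 + 8 + 9 + 12 + ... + 468 + 702 + 936 + 1404 (31 divisors) = 5592
Since 5592 > 2808, 2808 is abundant.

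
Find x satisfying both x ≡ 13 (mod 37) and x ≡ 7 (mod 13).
124

Using Chinese Remainder Theorem:
M = 37 × 13 = 481
M1 = 13, M2 = 37
y1 = 13^(-1) mod 37 = 20
y2 = 37^(-1) mod 13 = 6
x = (13×13×20 + 7×37×6) mod 481 = 124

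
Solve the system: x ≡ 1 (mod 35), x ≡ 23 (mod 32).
631

Using Chinese Remainder Theorem:
M = 35 × 32 = 1120
M1 = 32, M2 = 35
y1 = 32^(-1) mod 35 = 23
y2 = 35^(-1) mod 32 = 11
x = (1×32×23 + 23×35×11) mod 1120 = 631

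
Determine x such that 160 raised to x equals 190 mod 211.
91

Baby-step giant-step with step n = ⌈√211⌉ = 15.
Baby steps 160^j mod 211 (j:value) for j=0..14: 0:1, 1:160, 2:69, 3:68, 4:119, 5:50, 6:193, 7:74, 8:24, 9:42, 10:179, 11:155, 12:113, 13:145, 14:201.
Giant-step multiplier: 160^(-15) ≡ 160^(210-15) = 160^195 ≡ 12 (mod 211).
Giant steps γ_i = 190·12^i mod 211: γ_0=190, γ_1=170, γ_2=141, γ_3=4, γ_4=48, γ_5=154, γ_6=160 (in table at j=1).
x = i·n + j = 6·15 + 1 = 91.
Check: 160^91 ≡ 190 (mod 211).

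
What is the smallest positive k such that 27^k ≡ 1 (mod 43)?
14

43 is prime, so ord(27) divides φ(43) = 42.
Divisors of 42: 1, 2, 3, 6, 7, 14, 21, 42.
Repeated squaring: 27^1 ≡ 27, 27^2 ≡ 41, 27^4 ≡ 4, 27^8 ≡ 16, 27^16 ≡ 41, 27^32 ≡ 4 (mod 43).
Test 27^d mod 43 for each divisor d in increasing order:
27^1 ≡ 27
27^2 ≡ 41
27^3 = 27^2·27^1 ≡ 32
27^6 = 27^4·27^2 ≡ 35
27^7 = 27^4·27^2·27^1 ≡ 42
27^14 = 27^8·27^4·27^2 ≡ 1  ← first divisor giving 1
The order is 14.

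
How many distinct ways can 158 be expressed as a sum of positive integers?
88751778802

p(n) counts ways to write n as a sum of positive integers (order ignored).
Euler's pentagonal recurrence: p(k) = p(k-1) + p(k-2) - p(k-5) - p(k-7) + p(k-12) + p(k-15) - ... (offsets j(3j∓1)/2, signs ++--, p(0)=1, p(<0)=0).
DP table for k = 0..157: p(0)=1, p(1)=1, p(2)=2, p(3)=3, p(4)=5, p(5)=7, p(6)=11, p(7)=15, p(8)=22, p(9)=30, p(10)=42, p(11)=56, p(12)=77, p(13)=101, p(14)=135, p(15)=176, p(16)=231, p(17)=297, p(18)=385, p(19)=490, p(20)=627, p(21)=792, p(22)=1002, p(23)=1255, p(24)=1575, p(25)=1958, p(26)=2436, p(27)=3010, p(28)=3718, p(29)=4565, p(30)=5604, p(31)=6842, p(32)=8349, p(33)=10143, p(34)=12310, p(35)=14883, p(36)=17977, p(37)=21637, p(38)=26015, p(39)=31185, p(40)=37338, p(41)=44583, p(42)=53174, p(43)=63261, p(44)=75175, p(45)=89134, p(46)=105558, p(47)=124754, p(48)=147273, p(49)=173525, p(50)=204226, p(51)=239943, p(52)=281589, p(53)=329931, p(54)=386155, p(55)=451276, p(56)=526823, p(57)=614154, p(58)=715220, p(59)=831820, p(60)=966467, p(61)=1121505, p(62)=1300156, p(63)=1505499, p(64)=1741630, p(65)=2012558, p(66)=2323520, p(67)=2679689, p(68)=3087735, p(69)=3554345, p(70)=4087968, p(71)=4697205, p(72)=5392783, p(73)=6185689, p(74)=7089500, p(75)=8118264, p(76)=9289091, p(77)=10619863, p(78)=12132164, p(79)=13848650, p(80)=15796476, p(81)=18004327, p(82)=20506255, p(83)=23338469, p(84)=26543660, p(85)=30167357, p(86)=34262962, p(87)=38887673, p(88)=44108109, p(89)=49995925, p(90)=56634173, p(91)=64112359, p(92)=72533807, p(93)=82010177, p(94)=92669720, p(95)=104651419, p(96)=118114304, p(97)=133230930, p(98)=150198136, p(99)=169229875, p(100)=190569292, p(101)=214481126, p(102)=241265379, p(103)=271248950, p(104)=304801365, p(105)=342325709, p(106)=384276336, p(107)=431149389, p(108)=483502844, p(109)=541946240, p(110)=607163746, p(111)=679903203, p(112)=761002156, p(113)=851376628, p(114)=952050665, p(115)=1064144451, p(116)=1188908248, p(117)=1327710076, p(118)=1482074143, p(119)=1653668665, p(120)=1844349560, p(121)=2056148051, p(122)=2291320912, p(123)=2552338241, p(124)=2841940500, p(125)=3163127352, p(126)=3519222692, p(127)=3913864295, p(128)=4351078600, p(129)=4835271870, p(130)=5371315400, p(131)=5964539504, p(132)=6620830889, p(133)=7346629512, p(134)=8149040695, p(135)=9035836076, p(136)=10015581680, p(137)=11097645016, p(138)=12292341831, p(139)=13610949895, p(140)=15065878135, p(141)=16670689208, p(142)=18440293320, p(143)=20390982757, p(144)=22540654445, p(145)=24908858009, p(146)=27517052599, p(147)=30388671978, p(148)=33549419497, p(149)=37027355200, p(150)=40853235313, p(151)=45060624582, p(152)=49686288421, p(153)=54770336324, p(154)=60356673280, p(155)=66493182097, p(156)=73232243759, p(157)=80630964769.
Final step: p(158) = p(157) + p(156) - p(153) - p(151) + p(146) + p(143) - p(136) - p(132) + p(123) + p(118) - p(107) - p(101) + p(88) + p(81) - p(66) - p(58) + p(41) + p(32) - p(13) - p(3)
= 80630964769 + 73232243759 - 54770336324 - 45060624582 + 27517052599 + 20390982757 - 10015581680 - 6620830889 + 2552338241 + 1482074143 - 431149389 - 214481126 + 44108109 + 18004327 - 2323520 - 715220 + 44583 + 8349 - 101 - 3
= 88751778802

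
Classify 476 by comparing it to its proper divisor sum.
abundant

Proper divisors of 476: sum = 1 + 2 + 4 + 7 + 14 + 17 + 28 + 34 + 68 + 119 + 238 = 532
Since 532 > 476, 476 is abundant.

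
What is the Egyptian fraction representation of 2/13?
1/7 + 1/91

Greedy algorithm:
2/13: ceiling(13/2) = 7, use 1/7
1/91: ceiling(91/1) = 91, use 1/91
Result: 2/13 = 1/7 + 1/91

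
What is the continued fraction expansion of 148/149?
[0; 1, 148]

Euclidean algorithm steps:
148 = 0 × 149 + 148
149 = 1 × 148 + 1
148 = 148 × 1 + 0
Continued fraction: [0; 1, 148]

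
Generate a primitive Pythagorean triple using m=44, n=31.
(975, 2728, 2897)

Euclid's formula: a = m² - n², b = 2mn, c = m² + n²
m = 44, n = 31
a = 44² - 31² = 1936 - 961 = 975
b = 2 × 44 × 31 = 2728
c = 44² + 31² = 1936 + 961 = 2897
Verification: 975² + 2728² = 950625 + 7441984 = 8392609 = 2897² ✓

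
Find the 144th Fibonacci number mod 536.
88

Matrix identity: Q^n = [[F_(n+1), F_n], [F_n, F_(n-1)]] with Q = [[1,1],[1,0]].
n = 144 = 10010000₂. Square-and-multiply, entries mod 536:
Q^1 = [[1,1],[1,0]]
Q^2 = (Q^1)² = [[2,1],[1,1]]
Q^4 = (Q^2)² = [[5,3],[3,2]]
Q^9 = (Q^4)²·Q = [[55,34],[34,21]]
Q^18 = (Q^9)² = [[429,440],[440,525]]
Q^36 = (Q^18)² = [[297,72],[72,225]]
Q^72 = (Q^36)² = [[129,64],[64,65]]
Q^144 = (Q^72)² = [[369,88],[88,281]]
F_144 mod 536 = Q^144[0][1] = 88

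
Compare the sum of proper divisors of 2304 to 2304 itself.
abundant

Proper divisors of 2304: sum = 1 + 2 + 3 + 4 + 6 + 8 + 9 + 12 + ... + 384 + 576 + 768 + 1152 (26 divisors) = 4339
Since 4339 > 2304, 2304 is abundant.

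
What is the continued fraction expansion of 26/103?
[0; 3, 1, 25]

Euclidean algorithm steps:
26 = 0 × 103 + 26
103 = 3 × 26 + 25
26 = 1 × 25 + 1
25 = 25 × 1 + 0
Continued fraction: [0; 3, 1, 25]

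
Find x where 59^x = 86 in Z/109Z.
57

Baby-step giant-step with step n = ⌈√109⌉ = 11.
Baby steps 59^j mod 109 (j:value) for j=0..10: 0:1, 1:59, 2:102, 3:23, 4:49, 5:57, 6:93, 7:37, 8:3, 9:68, 10:88.
Giant-step multiplier: 59^(-11) ≡ 59^(108-11) = 59^97 ≡ 79 (mod 109).
Giant steps γ_i = 86·79^i mod 109: γ_0=86, γ_1=36, γ_2=10, γ_3=27, γ_4=62, γ_5=102 (in table at j=2).
x = i·n + j = 5·11 + 2 = 57.
Check: 59^57 ≡ 86 (mod 109).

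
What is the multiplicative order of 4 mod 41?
10

41 is prime, so ord(4) divides φ(41) = 40.
Divisors of 40: 1, 2, 4, 5, 8, 10, 20, 40.
Repeated squaring: 4^1 ≡ 4, 4^2 ≡ 16, 4^4 ≡ 10, 4^8 ≡ 18, 4^16 ≡ 37, 4^32 ≡ 16 (mod 41).
Test 4^d mod 41 for each divisor d in increasing order:
4^1 ≡ 4
4^2 ≡ 16
4^4 ≡ 10
4^5 = 4^4·4^1 ≡ 40
4^8 ≡ 18
4^10 = 4^8·4^2 ≡ 1  ← first divisor giving 1
The order is 10.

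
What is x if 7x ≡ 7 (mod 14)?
x ≡ 1 (mod 2)

gcd(7, 14) = 7, which divides 7, so solutions exist.
Divide through by 7: x ≡ 1 (mod 2).
The coefficient of x is now 1, so x ≡ 1 (mod 2).
Check: 7 × 1 = 7 ≡ 7 (mod 14).
x ≡ 1 (mod 2), giving 7 solutions mod 14.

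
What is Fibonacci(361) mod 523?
139

Matrix identity: Q^n = [[F_(n+1), F_n], [F_n, F_(n-1)]] with Q = [[1,1],[1,0]].
n = 361 = 101101001₂. Square-and-multiply, entries mod 523:
Q^1 = [[1,1],[1,0]]
Q^2 = (Q^1)² = [[2,1],[1,1]]
Q^5 = (Q^2)²·Q = [[8,5],[5,3]]
Q^11 = (Q^5)²·Q = [[144,89],[89,55]]
Q^22 = (Q^11)² = [[415,452],[452,486]]
Q^45 = (Q^22)²·Q = [[327,492],[492,358]]
Q^90 = (Q^45)² = [[152,208],[208,467]]
Q^180 = (Q^90)² = [[470,94],[94,376]]
Q^361 = (Q^180)²·Q = [[167,139],[139,28]]
F_361 mod 523 = Q^361[0][1] = 139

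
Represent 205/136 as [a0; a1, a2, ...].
[1; 1, 1, 33, 2]

Euclidean algorithm steps:
205 = 1 × 136 + 69
136 = 1 × 69 + 67
69 = 1 × 67 + 2
67 = 33 × 2 + 1
2 = 2 × 1 + 0
Continued fraction: [1; 1, 1, 33, 2]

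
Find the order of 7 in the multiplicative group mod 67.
66

67 is prime, so ord(7) divides φ(67) = 66.
Divisors of 66: 1, 2, 3, 6, 11, 22, 33, 66.
Repeated squaring: 7^1 ≡ 7, 7^2 ≡ 49, 7^4 ≡ 56, 7^8 ≡ 54, 7^16 ≡ 35, 7^32 ≡ 19, 7^64 ≡ 26 (mod 67).
Test 7^d mod 67 for each divisor d in increasing order:
7^1 ≡ 7
7^2 ≡ 49
7^3 = 7^2·7^1 ≡ 8
7^6 = 7^4·7^2 ≡ 64
7^11 = 7^8·7^2·7^1 ≡ 30
7^22 = 7^16·7^4·7^2 ≡ 29
7^33 = 7^32·7^1 ≡ 66
7^66 = 7^64·7^2 ≡ 1  ← first divisor giving 1
The order is 66.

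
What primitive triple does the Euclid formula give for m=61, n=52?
(1017, 6344, 6425)

Euclid's formula: a = m² - n², b = 2mn, c = m² + n²
m = 61, n = 52
a = 61² - 52² = 3721 - 2704 = 1017
b = 2 × 61 × 52 = 6344
c = 61² + 52² = 3721 + 2704 = 6425
Verification: 1017² + 6344² = 1034289 + 40246336 = 41280625 = 6425² ✓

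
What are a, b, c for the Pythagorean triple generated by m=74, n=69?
(715, 10212, 10237)

Euclid's formula: a = m² - n², b = 2mn, c = m² + n²
m = 74, n = 69
a = 74² - 69² = 5476 - 4761 = 715
b = 2 × 74 × 69 = 10212
c = 74² + 69² = 5476 + 4761 = 10237
Verification: 715² + 10212² = 511225 + 104284944 = 104796169 = 10237² ✓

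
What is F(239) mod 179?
77

Matrix identity: Q^n = [[F_(n+1), F_n], [F_n, F_(n-1)]] with Q = [[1,1],[1,0]].
n = 239 = 11101111₂. Square-and-multiply, entries mod 179:
Q^1 = [[1,1],[1,0]]
Q^3 = (Q^1)²·Q = [[3,2],[2,1]]
Q^7 = (Q^3)²·Q = [[21,13],[13,8]]
Q^14 = (Q^7)² = [[73,19],[19,54]]
Q^29 = (Q^14)²·Q = [[48,141],[141,86]]
Q^59 = (Q^29)²·Q = [[88,168],[168,99]]
Q^119 = (Q^59)²·Q = [[80,168],[168,91]]
Q^239 = (Q^119)²·Q = [[165,77],[77,88]]
F_239 mod 179 = Q^239[0][1] = 77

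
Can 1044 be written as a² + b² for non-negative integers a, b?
12² + 30² (a=12, b=30)

Factorization: 1044 = 2^2 × 3^2 × 29
By Fermat: n is sum of two squares iff every prime p ≡ 3 (mod 4) appears to even power.
All primes ≡ 3 (mod 4) appear to even power.
Search a = 0, 1, 2, … for 1044 - a² a perfect square: first hit at a = 12: 1044 - 144 = 900 = 30².
1044 = 12² + 30² = 144 + 900 ✓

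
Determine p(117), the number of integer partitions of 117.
1327710076

p(n) counts ways to write n as a sum of positive integers (order ignored).
Euler's pentagonal recurrence: p(k) = p(k-1) + p(k-2) - p(k-5) - p(k-7) + p(k-12) + p(k-15) - ... (offsets j(3j∓1)/2, signs ++--, p(0)=1, p(<0)=0).
DP table for k = 0..116: p(0)=1, p(1)=1, p(2)=2, p(3)=3, p(4)=5, p(5)=7, p(6)=11, p(7)=15, p(8)=22, p(9)=30, p(10)=42, p(11)=56, p(12)=77, p(13)=101, p(14)=135, p(15)=176, p(16)=231, p(17)=297, p(18)=385, p(19)=490, p(20)=627, p(21)=792, p(22)=1002, p(23)=1255, p(24)=1575, p(25)=1958, p(26)=2436, p(27)=3010, p(28)=3718, p(29)=4565, p(30)=5604, p(31)=6842, p(32)=8349, p(33)=10143, p(34)=12310, p(35)=14883, p(36)=17977, p(37)=21637, p(38)=26015, p(39)=31185, p(40)=37338, p(41)=44583, p(42)=53174, p(43)=63261, p(44)=75175, p(45)=89134, p(46)=105558, p(47)=124754, p(48)=147273, p(49)=173525, p(50)=204226, p(51)=239943, p(52)=281589, p(53)=329931, p(54)=386155, p(55)=451276, p(56)=526823, p(57)=614154, p(58)=715220, p(59)=831820, p(60)=966467, p(61)=1121505, p(62)=1300156, p(63)=1505499, p(64)=1741630, p(65)=2012558, p(66)=2323520, p(67)=2679689, p(68)=3087735, p(69)=3554345, p(70)=4087968, p(71)=4697205, p(72)=5392783, p(73)=6185689, p(74)=7089500, p(75)=8118264, p(76)=9289091, p(77)=10619863, p(78)=12132164, p(79)=13848650, p(80)=15796476, p(81)=18004327, p(82)=20506255, p(83)=23338469, p(84)=26543660, p(85)=30167357, p(86)=34262962, p(87)=38887673, p(88)=44108109, p(89)=49995925, p(90)=56634173, p(91)=64112359, p(92)=72533807, p(93)=82010177, p(94)=92669720, p(95)=104651419, p(96)=118114304, p(97)=133230930, p(98)=150198136, p(99)=169229875, p(100)=190569292, p(101)=214481126, p(102)=241265379, p(103)=271248950, p(104)=304801365, p(105)=342325709, p(106)=384276336, p(107)=431149389, p(108)=483502844, p(109)=541946240, p(110)=607163746, p(111)=679903203, p(112)=761002156, p(113)=851376628, p(114)=952050665, p(115)=1064144451, p(116)=1188908248.
Final step: p(117) = p(116) + p(115) - p(112) - p(110) + p(105) + p(102) - p(95) - p(91) + p(82) + p(77) - p(66) - p(60) + p(47) + p(40) - p(25) - p(17) + p(0)
= 1188908248 + 1064144451 - 761002156 - 607163746 + 342325709 + 241265379 - 104651419 - 64112359 + 20506255 + 10619863 - 2323520 - 966467 + 124754 + 37338 - 1958 - 297 + 1
= 1327710076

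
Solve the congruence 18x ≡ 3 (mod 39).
x ≡ 11 (mod 13)

gcd(18, 39) = 3, which divides 3, so solutions exist.
Divide through by 3: 6x ≡ 1 (mod 13).
Find 6^(-1) mod 13 by the extended Euclidean algorithm:
13 = 2 × 6 + 1  ⟹  1 = (1)·13 + (-2)·6
So (-2)·6 ≡ 1 (mod 13), i.e. 6^(-1) ≡ -2 ≡ 11 (mod 13).
x ≡ 11 × 1 = 11 ≡ 11 (mod 13).
Check: 18 × 11 = 198 ≡ 3 (mod 39).
x ≡ 11 (mod 13), giving 3 solutions mod 39.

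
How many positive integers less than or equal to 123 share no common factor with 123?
80

123 = 3 × 41
φ(n) = n × ∏(1 - 1/p) for each prime p dividing n
φ(123) = 123 × (1 - 1/3) × (1 - 1/41) = 80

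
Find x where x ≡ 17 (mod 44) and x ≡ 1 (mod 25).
501

Using Chinese Remainder Theorem:
M = 44 × 25 = 1100
M1 = 25, M2 = 44
y1 = 25^(-1) mod 44 = 37
y2 = 44^(-1) mod 25 = 4
x = (17×25×37 + 1×44×4) mod 1100 = 501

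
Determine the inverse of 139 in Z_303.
109

gcd(139, 303) = 1, so the inverse exists.
Extended Euclidean algorithm on (303, 139):
303 = 2 × 139 + 25  ⟹  25 = (1)·303 + (-2)·139
139 = 5 × 25 + 14  ⟹  14 = (-5)·303 + (11)·139
25 = 1 × 14 + 11  ⟹  11 = (6)·303 + (-13)·139
14 = 1 × 11 + 3  ⟹  3 = (-11)·303 + (24)·139
11 = 3 × 3 + 2  ⟹  2 = (39)·303 + (-85)·139
3 = 1 × 2 + 1  ⟹  1 = (-50)·303 + (109)·139
So (109)·139 ≡ 1 (mod 303), i.e. 139^(-1) ≡ 109 (mod 303).
Check: 139 × 109 = 15151 ≡ 1 (mod 303)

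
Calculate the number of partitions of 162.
129913904637

p(n) counts ways to write n as a sum of positive integers (order ignored).
Euler's pentagonal recurrence: p(k) = p(k-1) + p(k-2) - p(k-5) - p(k-7) + p(k-12) + p(k-15) - ... (offsets j(3j∓1)/2, signs ++--, p(0)=1, p(<0)=0).
DP table for k = 0..161: p(0)=1, p(1)=1, p(2)=2, p(3)=3, p(4)=5, p(5)=7, p(6)=11, p(7)=15, p(8)=22, p(9)=30, p(10)=42, p(11)=56, p(12)=77, p(13)=101, p(14)=135, p(15)=176, p(16)=231, p(17)=297, p(18)=385, p(19)=490, p(20)=627, p(21)=792, p(22)=1002, p(23)=1255, p(24)=1575, p(25)=1958, p(26)=2436, p(27)=3010, p(28)=3718, p(29)=4565, p(30)=5604, p(31)=6842, p(32)=8349, p(33)=10143, p(34)=12310, p(35)=14883, p(36)=17977, p(37)=21637, p(38)=26015, p(39)=31185, p(40)=37338, p(41)=44583, p(42)=53174, p(43)=63261, p(44)=75175, p(45)=89134, p(46)=105558, p(47)=124754, p(48)=147273, p(49)=173525, p(50)=204226, p(51)=239943, p(52)=281589, p(53)=329931, p(54)=386155, p(55)=451276, p(56)=526823, p(57)=614154, p(58)=715220, p(59)=831820, p(60)=966467, p(61)=1121505, p(62)=1300156, p(63)=1505499, p(64)=1741630, p(65)=2012558, p(66)=2323520, p(67)=2679689, p(68)=3087735, p(69)=3554345, p(70)=4087968, p(71)=4697205, p(72)=5392783, p(73)=6185689, p(74)=7089500, p(75)=8118264, p(76)=9289091, p(77)=10619863, p(78)=12132164, p(79)=13848650, p(80)=15796476, p(81)=18004327, p(82)=20506255, p(83)=23338469, p(84)=26543660, p(85)=30167357, p(86)=34262962, p(87)=38887673, p(88)=44108109, p(89)=49995925, p(90)=56634173, p(91)=64112359, p(92)=72533807, p(93)=82010177, p(94)=92669720, p(95)=104651419, p(96)=118114304, p(97)=133230930, p(98)=150198136, p(99)=169229875, p(100)=190569292, p(101)=214481126, p(102)=241265379, p(103)=271248950, p(104)=304801365, p(105)=342325709, p(106)=384276336, p(107)=431149389, p(108)=483502844, p(109)=541946240, p(110)=607163746, p(111)=679903203, p(112)=761002156, p(113)=851376628, p(114)=952050665, p(115)=1064144451, p(116)=1188908248, p(117)=1327710076, p(118)=1482074143, p(119)=1653668665, p(120)=1844349560, p(121)=2056148051, p(122)=2291320912, p(123)=2552338241, p(124)=2841940500, p(125)=3163127352, p(126)=3519222692, p(127)=3913864295, p(128)=4351078600, p(129)=4835271870, p(130)=5371315400, p(131)=5964539504, p(132)=6620830889, p(133)=7346629512, p(134)=8149040695, p(135)=9035836076, p(136)=10015581680, p(137)=11097645016, p(138)=12292341831, p(139)=13610949895, p(140)=15065878135, p(141)=16670689208, p(142)=18440293320, p(143)=20390982757, p(144)=22540654445, p(145)=24908858009, p(146)=27517052599, p(147)=30388671978, p(148)=33549419497, p(149)=37027355200, p(150)=40853235313, p(151)=45060624582, p(152)=49686288421, p(153)=54770336324, p(154)=60356673280, p(155)=66493182097, p(156)=73232243759, p(157)=80630964769, p(158)=88751778802, p(159)=97662728555, p(160)=107438159466, p(161)=118159068427.
Final step: p(162) = p(161) + p(160) - p(157) - p(155) + p(150) + p(147) - p(140) - p(136) + p(127) + p(122) - p(111) - p(105) + p(92) + p(85) - p(70) - p(62) + p(45) + p(36) - p(17) - p(7)
= 118159068427 + 107438159466 - 80630964769 - 66493182097 + 40853235313 + 30388671978 - 15065878135 - 10015581680 + 3913864295 + 2291320912 - 679903203 - 342325709 + 72533807 + 30167357 - 4087968 - 1300156 + 89134 + 17977 - 297 - 15
= 129913904637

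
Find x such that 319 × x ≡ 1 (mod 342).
223

gcd(319, 342) = 1, so the inverse exists.
Extended Euclidean algorithm on (342, 319):
342 = 1 × 319 + 23  ⟹  23 = (1)·342 + (-1)·319
319 = 13 × 23 + 20  ⟹  20 = (-13)·342 + (14)·319
23 = 1 × 20 + 3  ⟹  3 = (14)·342 + (-15)·319
20 = 6 × 3 + 2  ⟹  2 = (-97)·342 + (104)·319
3 = 1 × 2 + 1  ⟹  1 = (111)·342 + (-119)·319
So (-119)·319 ≡ 1 (mod 342), i.e. 319^(-1) ≡ -119 ≡ 223 (mod 342).
Check: 319 × 223 = 71137 ≡ 1 (mod 342)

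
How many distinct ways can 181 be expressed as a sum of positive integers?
749474411781

p(n) counts ways to write n as a sum of positive integers (order ignored).
Euler's pentagonal recurrence: p(k) = p(k-1) + p(k-2) - p(k-5) - p(k-7) + p(k-12) + p(k-15) - ... (offsets j(3j∓1)/2, signs ++--, p(0)=1, p(<0)=0).
DP table for k = 0..180: p(0)=1, p(1)=1, p(2)=2, p(3)=3, p(4)=5, p(5)=7, p(6)=11, p(7)=15, p(8)=22, p(9)=30, p(10)=42, p(11)=56, p(12)=77, p(13)=101, p(14)=135, p(15)=176, p(16)=231, p(17)=297, p(18)=385, p(19)=490, p(20)=627, p(21)=792, p(22)=1002, p(23)=1255, p(24)=1575, p(25)=1958, p(26)=2436, p(27)=3010, p(28)=3718, p(29)=4565, p(30)=5604, p(31)=6842, p(32)=8349, p(33)=10143, p(34)=12310, p(35)=14883, p(36)=17977, p(37)=21637, p(38)=26015, p(39)=31185, p(40)=37338, p(41)=44583, p(42)=53174, p(43)=63261, p(44)=75175, p(45)=89134, p(46)=105558, p(47)=124754, p(48)=147273, p(49)=173525, p(50)=204226, p(51)=239943, p(52)=281589, p(53)=329931, p(54)=386155, p(55)=451276, p(56)=526823, p(57)=614154, p(58)=715220, p(59)=831820, p(60)=966467, p(61)=1121505, p(62)=1300156, p(63)=1505499, p(64)=1741630, p(65)=2012558, p(66)=2323520, p(67)=2679689, p(68)=3087735, p(69)=3554345, p(70)=4087968, p(71)=4697205, p(72)=5392783, p(73)=6185689, p(74)=7089500, p(75)=8118264, p(76)=9289091, p(77)=10619863, p(78)=12132164, p(79)=13848650, p(80)=15796476, p(81)=18004327, p(82)=20506255, p(83)=23338469, p(84)=26543660, p(85)=30167357, p(86)=34262962, p(87)=38887673, p(88)=44108109, p(89)=49995925, p(90)=56634173, p(91)=64112359, p(92)=72533807, p(93)=82010177, p(94)=92669720, p(95)=104651419, p(96)=118114304, p(97)=133230930, p(98)=150198136, p(99)=169229875, p(100)=190569292, p(101)=214481126, p(102)=241265379, p(103)=271248950, p(104)=304801365, p(105)=342325709, p(106)=384276336, p(107)=431149389, p(108)=483502844, p(109)=541946240, p(110)=607163746, p(111)=679903203, p(112)=761002156, p(113)=851376628, p(114)=952050665, p(115)=1064144451, p(116)=1188908248, p(117)=1327710076, p(118)=1482074143, p(119)=1653668665, p(120)=1844349560, p(121)=2056148051, p(122)=2291320912, p(123)=2552338241, p(124)=2841940500, p(125)=3163127352, p(126)=3519222692, p(127)=3913864295, p(128)=4351078600, p(129)=4835271870, p(130)=5371315400, p(131)=5964539504, p(132)=6620830889, p(133)=7346629512, p(134)=8149040695, p(135)=9035836076, p(136)=10015581680, p(137)=11097645016, p(138)=12292341831, p(139)=13610949895, p(140)=15065878135, p(141)=16670689208, p(142)=18440293320, p(143)=20390982757, p(144)=22540654445, p(145)=24908858009, p(146)=27517052599, p(147)=30388671978, p(148)=33549419497, p(149)=37027355200, p(150)=40853235313, p(151)=45060624582, p(152)=49686288421, p(153)=54770336324, p(154)=60356673280, p(155)=66493182097, p(156)=73232243759, p(157)=80630964769, p(158)=88751778802, p(159)=97662728555, p(160)=107438159466, p(161)=118159068427, p(162)=129913904637, p(163)=142798995930, p(164)=156919475295, p(165)=172389800255, p(166)=189334822579, p(167)=207890420102, p(168)=228204732751, p(169)=250438925115, p(170)=274768617130, p(171)=301384802048, p(172)=330495499613, p(173)=362326859895, p(174)=397125074750, p(175)=435157697830, p(176)=476715857290, p(177)=522115831195, p(178)=571701605655, p(179)=625846753120, p(180)=684957390936.
Final step: p(181) = p(180) + p(179) - p(176) - p(174) + p(169) + p(166) - p(159) - p(155) + p(146) + p(141) - p(130) - p(124) + p(111) + p(104) - p(89) - p(81) + p(64) + p(55) - p(36) - p(26) + p(5)
= 684957390936 + 625846753120 - 476715857290 - 397125074750 + 250438925115 + 189334822579 - 97662728555 - 66493182097 + 27517052599 + 16670689208 - 5371315400 - 2841940500 + 679903203 + 304801365 - 49995925 - 18004327 + 1741630 + 451276 - 17977 - 2436 + 7
= 749474411781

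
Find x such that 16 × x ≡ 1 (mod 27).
22

gcd(16, 27) = 1, so the inverse exists.
Extended Euclidean algorithm on (27, 16):
27 = 1 × 16 + 11  ⟹  11 = (1)·27 + (-1)·16
16 = 1 × 11 + 5  ⟹  5 = (-1)·27 + (2)·16
11 = 2 × 5 + 1  ⟹  1 = (3)·27 + (-5)·16
So (-5)·16 ≡ 1 (mod 27), i.e. 16^(-1) ≡ -5 ≡ 22 (mod 27).
Check: 16 × 22 = 352 ≡ 1 (mod 27)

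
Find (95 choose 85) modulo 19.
0

Using Lucas' theorem:
Write n=95 and k=85 in base 19:
n in base 19: [5, 0]
k in base 19: [4, 9]
C(95,85) mod 19 = ∏ C(n_i, k_i) mod 19
Digit binomials (mod 19): C(5,4) = 5; C(0,9) = 0 (k_i > n_i)
Product: 5 × 0 = 0 ≡ 0 (mod 19)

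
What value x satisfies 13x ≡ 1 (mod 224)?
69

gcd(13, 224) = 1, so the inverse exists.
Extended Euclidean algorithm on (224, 13):
224 = 17 × 13 + 3  ⟹  3 = (1)·224 + (-17)·13
13 = 4 × 3 + 1  ⟹  1 = (-4)·224 + (69)·13
So (69)·13 ≡ 1 (mod 224), i.e. 13^(-1) ≡ 69 (mod 224).
Check: 13 × 69 = 897 ≡ 1 (mod 224)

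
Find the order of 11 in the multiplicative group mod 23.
22

23 is prime, so ord(11) divides φ(23) = 22.
Divisors of 22: 1, 2, 11, 22.
Repeated squaring: 11^1 ≡ 11, 11^2 ≡ 6, 11^4 ≡ 13, 11^8 ≡ 8, 11^16 ≡ 18 (mod 23).
Test 11^d mod 23 for each divisor d in increasing order:
11^1 ≡ 11
11^2 ≡ 6
11^11 = 11^8·11^2·11^1 ≡ 22
11^22 = 11^16·11^4·11^2 ≡ 1  ← first divisor giving 1
The order is 22.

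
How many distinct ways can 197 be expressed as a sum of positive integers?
3068829878530

p(n) counts ways to write n as a sum of positive integers (order ignored).
Euler's pentagonal recurrence: p(k) = p(k-1) + p(k-2) - p(k-5) - p(k-7) + p(k-12) + p(k-15) - ... (offsets j(3j∓1)/2, signs ++--, p(0)=1, p(<0)=0).
DP table for k = 0..196: p(0)=1, p(1)=1, p(2)=2, p(3)=3, p(4)=5, p(5)=7, p(6)=11, p(7)=15, p(8)=22, p(9)=30, p(10)=42, p(11)=56, p(12)=77, p(13)=101, p(14)=135, p(15)=176, p(16)=231, p(17)=297, p(18)=385, p(19)=490, p(20)=627, p(21)=792, p(22)=1002, p(23)=1255, p(24)=1575, p(25)=1958, p(26)=2436, p(27)=3010, p(28)=3718, p(29)=4565, p(30)=5604, p(31)=6842, p(32)=8349, p(33)=10143, p(34)=12310, p(35)=14883, p(36)=17977, p(37)=21637, p(38)=26015, p(39)=31185, p(40)=37338, p(41)=44583, p(42)=53174, p(43)=63261, p(44)=75175, p(45)=89134, p(46)=105558, p(47)=124754, p(48)=147273, p(49)=173525, p(50)=204226, p(51)=239943, p(52)=281589, p(53)=329931, p(54)=386155, p(55)=451276, p(56)=526823, p(57)=614154, p(58)=715220, p(59)=831820, p(60)=966467, p(61)=1121505, p(62)=1300156, p(63)=1505499, p(64)=1741630, p(65)=2012558, p(66)=2323520, p(67)=2679689, p(68)=3087735, p(69)=3554345, p(70)=4087968, p(71)=4697205, p(72)=5392783, p(73)=6185689, p(74)=7089500, p(75)=8118264, p(76)=9289091, p(77)=10619863, p(78)=12132164, p(79)=13848650, p(80)=15796476, p(81)=18004327, p(82)=20506255, p(83)=23338469, p(84)=26543660, p(85)=30167357, p(86)=34262962, p(87)=38887673, p(88)=44108109, p(89)=49995925, p(90)=56634173, p(91)=64112359, p(92)=72533807, p(93)=82010177, p(94)=92669720, p(95)=104651419, p(96)=118114304, p(97)=133230930, p(98)=150198136, p(99)=169229875, p(100)=190569292, p(101)=214481126, p(102)=241265379, p(103)=271248950, p(104)=304801365, p(105)=342325709, p(106)=384276336, p(107)=431149389, p(108)=483502844, p(109)=541946240, p(110)=607163746, p(111)=679903203, p(112)=761002156, p(113)=851376628, p(114)=952050665, p(115)=1064144451, p(116)=1188908248, p(117)=1327710076, p(118)=1482074143, p(119)=1653668665, p(120)=1844349560, p(121)=2056148051, p(122)=2291320912, p(123)=2552338241, p(124)=2841940500, p(125)=3163127352, p(126)=3519222692, p(127)=3913864295, p(128)=4351078600, p(129)=4835271870, p(130)=5371315400, p(131)=5964539504, p(132)=6620830889, p(133)=7346629512, p(134)=8149040695, p(135)=9035836076, p(136)=10015581680, p(137)=11097645016, p(138)=12292341831, p(139)=13610949895, p(140)=15065878135, p(141)=16670689208, p(142)=18440293320, p(143)=20390982757, p(144)=22540654445, p(145)=24908858009, p(146)=27517052599, p(147)=30388671978, p(148)=33549419497, p(149)=37027355200, p(150)=40853235313, p(151)=45060624582, p(152)=49686288421, p(153)=54770336324, p(154)=60356673280, p(155)=66493182097, p(156)=73232243759, p(157)=80630964769, p(158)=88751778802, p(159)=97662728555, p(160)=107438159466, p(161)=118159068427, p(162)=129913904637, p(163)=142798995930, p(164)=156919475295, p(165)=172389800255, p(166)=189334822579, p(167)=207890420102, p(168)=228204732751, p(169)=250438925115, p(170)=274768617130, p(171)=301384802048, p(172)=330495499613, p(173)=362326859895, p(174)=397125074750, p(175)=435157697830, p(176)=476715857290, p(177)=522115831195, p(178)=571701605655, p(179)=625846753120, p(180)=684957390936, p(181)=749474411781, p(182)=819876908323, p(183)=896684817527, p(184)=980462880430, p(185)=1071823774337, p(186)=1171432692373, p(187)=1280011042268, p(188)=1398341745571, p(189)=1527273599625, p(190)=1667727404093, p(191)=1820701100652, p(192)=1987276856363, p(193)=2168627105469, p(194)=2366022741845, p(195)=2580840212973, p(196)=2814570987591.
Final step: p(197) = p(196) + p(195) - p(192) - p(190) + p(185) + p(182) - p(175) - p(171) + p(162) + p(157) - p(146) - p(140) + p(127) + p(120) - p(105) - p(97) + p(80) + p(71) - p(52) - p(42) + p(21) + p(10)
= 2814570987591 + 2580840212973 - 1987276856363 - 1667727404093 + 1071823774337 + 819876908323 - 435157697830 - 301384802048 + 129913904637 + 80630964769 - 27517052599 - 15065878135 + 3913864295 + 1844349560 - 342325709 - 133230930 + 15796476 + 4697205 - 281589 - 53174 + 792 + 42
= 3068829878530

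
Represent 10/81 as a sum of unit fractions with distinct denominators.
1/9 + 1/81

Greedy algorithm:
10/81: ceiling(81/10) = 9, use 1/9
1/81: ceiling(81/1) = 81, use 1/81
Result: 10/81 = 1/9 + 1/81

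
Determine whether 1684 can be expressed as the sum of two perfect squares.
28² + 30² (a=28, b=30)

Factorization: 1684 = 2^2 × 421
By Fermat: n is sum of two squares iff every prime p ≡ 3 (mod 4) appears to even power.
All primes ≡ 3 (mod 4) appear to even power.
Search a = 0, 1, 2, … for 1684 - a² a perfect square: first hit at a = 28: 1684 - 784 = 900 = 30².
1684 = 28² + 30² = 784 + 900 ✓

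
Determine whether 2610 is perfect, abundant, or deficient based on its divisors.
abundant

Proper divisors of 2610: sum = 1 + 2 + 3 + 5 + 6 + 9 + 10 + 15 + ... + 435 + 522 + 870 + 1305 (23 divisors) = 4410
Since 4410 > 2610, 2610 is abundant.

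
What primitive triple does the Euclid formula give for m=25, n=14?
(429, 700, 821)

Euclid's formula: a = m² - n², b = 2mn, c = m² + n²
m = 25, n = 14
a = 25² - 14² = 625 - 196 = 429
b = 2 × 25 × 14 = 700
c = 25² + 14² = 625 + 196 = 821
Verification: 429² + 700² = 184041 + 490000 = 674041 = 821² ✓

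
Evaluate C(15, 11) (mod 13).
0

Using Lucas' theorem:
Write n=15 and k=11 in base 13:
n in base 13: [1, 2]
k in base 13: [0, 11]
C(15,11) mod 13 = ∏ C(n_i, k_i) mod 13
Digit binomials (mod 13): C(1,0) = 1; C(2,11) = 0 (k_i > n_i)
Product: 1 × 0 = 0 ≡ 0 (mod 13)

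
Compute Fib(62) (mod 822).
341

Matrix identity: Q^n = [[F_(n+1), F_n], [F_n, F_(n-1)]] with Q = [[1,1],[1,0]].
n = 62 = 111110₂. Square-and-multiply, entries mod 822:
Q^1 = [[1,1],[1,0]]
Q^3 = (Q^1)²·Q = [[3,2],[2,1]]
Q^7 = (Q^3)²·Q = [[21,13],[13,8]]
Q^15 = (Q^7)²·Q = [[165,610],[610,377]]
Q^31 = (Q^15)²·Q = [[9,655],[655,176]]
Q^62 = (Q^31)² = [[22,341],[341,503]]
F_62 mod 822 = Q^62[0][1] = 341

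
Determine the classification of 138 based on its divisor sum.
abundant

Proper divisors of 138: sum = 1 + 2 + 3 + 6 + 23 + 46 + 69 = 150
Since 150 > 138, 138 is abundant.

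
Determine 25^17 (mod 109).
81

Repeated squaring. Binary of 17 = 10001.
25^1 ≡ 25 (mod 109); 25^2 ≡ 80 (mod 109); 25^4 ≡ 78 (mod 109); 25^8 ≡ 89 (mod 109); 25^16 ≡ 73 (mod 109)
25^17 = 25^1 × 25^16 ≡ 81 (mod 109)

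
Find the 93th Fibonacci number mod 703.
154

Matrix identity: Q^n = [[F_(n+1), F_n], [F_n, F_(n-1)]] with Q = [[1,1],[1,0]].
n = 93 = 1011101₂. Square-and-multiply, entries mod 703:
Q^1 = [[1,1],[1,0]]
Q^2 = (Q^1)² = [[2,1],[1,1]]
Q^5 = (Q^2)²·Q = [[8,5],[5,3]]
Q^11 = (Q^5)²·Q = [[144,89],[89,55]]
Q^23 = (Q^11)²·Q = [[673,537],[537,136]]
Q^46 = (Q^23)² = [[336,682],[682,357]]
Q^93 = (Q^46)²·Q = [[364,154],[154,210]]
F_93 mod 703 = Q^93[0][1] = 154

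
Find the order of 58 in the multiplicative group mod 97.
96

97 is prime, so ord(58) divides φ(97) = 96.
Divisors of 96: 1, 2, 3, 4, 6, 8, 12, 16, 24, 32, 48, 96.
Repeated squaring: 58^1 ≡ 58, 58^2 ≡ 66, 58^4 ≡ 88, 58^8 ≡ 81, 58^16 ≡ 62, 58^32 ≡ 61, 58^64 ≡ 35 (mod 97).
Test 58^d mod 97 for each divisor d in increasing order:
58^1 ≡ 58
58^2 ≡ 66
58^3 = 58^2·58^1 ≡ 45
58^4 ≡ 88
58^6 = 58^4·58^2 ≡ 85
58^8 ≡ 81
58^12 = 58^8·58^4 ≡ 47
58^16 ≡ 62
58^24 = 58^16·58^8 ≡ 75
58^32 ≡ 61
58^48 = 58^32·58^16 ≡ 96
58^96 = 58^64·58^32 ≡ 1  ← first divisor giving 1
The order is 96.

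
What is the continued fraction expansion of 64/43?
[1; 2, 21]

Euclidean algorithm steps:
64 = 1 × 43 + 21
43 = 2 × 21 + 1
21 = 21 × 1 + 0
Continued fraction: [1; 2, 21]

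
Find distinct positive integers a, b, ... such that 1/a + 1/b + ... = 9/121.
1/14 + 1/339 + 1/574266

Greedy algorithm:
9/121: ceiling(121/9) = 14, use 1/14
5/1694: ceiling(1694/5) = 339, use 1/339
1/574266: ceiling(574266/1) = 574266, use 1/574266
Result: 9/121 = 1/14 + 1/339 + 1/574266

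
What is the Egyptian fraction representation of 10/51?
1/6 + 1/34

Greedy algorithm:
10/51: ceiling(51/10) = 6, use 1/6
1/34: ceiling(34/1) = 34, use 1/34
Result: 10/51 = 1/6 + 1/34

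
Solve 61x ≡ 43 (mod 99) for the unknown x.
x ≡ 64 (mod 99)

gcd(61, 99) = 1, which divides 43, so solutions exist.
Find 61^(-1) mod 99 by the extended Euclidean algorithm:
99 = 1 × 61 + 38  ⟹  38 = (1)·99 + (-1)·61
61 = 1 × 38 + 23  ⟹  23 = (-1)·99 + (2)·61
38 = 1 × 23 + 15  ⟹  15 = (2)·99 + (-3)·61
23 = 1 × 15 + 8  ⟹  8 = (-3)·99 + (5)·61
15 = 1 × 8 + 7  ⟹  7 = (5)·99 + (-8)·61
8 = 1 × 7 + 1  ⟹  1 = (-8)·99 + (13)·61
So (13)·61 ≡ 1 (mod 99), i.e. 61^(-1) ≡ 13 (mod 99).
x ≡ 13 × 43 = 559 ≡ 64 (mod 99).
Check: 61 × 64 = 3904 ≡ 43 (mod 99).
Unique solution: x ≡ 64 (mod 99)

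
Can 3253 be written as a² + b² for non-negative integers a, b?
2² + 57² (a=2, b=57)

Factorization: 3253 = 3253
By Fermat: n is sum of two squares iff every prime p ≡ 3 (mod 4) appears to even power.
All primes ≡ 3 (mod 4) appear to even power.
Search a = 0, 1, 2, … for 3253 - a² a perfect square: first hit at a = 2: 3253 - 4 = 3249 = 57².
3253 = 2² + 57² = 4 + 3249 ✓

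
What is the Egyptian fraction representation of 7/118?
1/17 + 1/2006

Greedy algorithm:
7/118: ceiling(118/7) = 17, use 1/17
1/2006: ceiling(2006/1) = 2006, use 1/2006
Result: 7/118 = 1/17 + 1/2006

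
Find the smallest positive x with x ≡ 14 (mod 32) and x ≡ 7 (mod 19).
558

Using Chinese Remainder Theorem:
M = 32 × 19 = 608
M1 = 19, M2 = 32
y1 = 19^(-1) mod 32 = 27
y2 = 32^(-1) mod 19 = 3
x = (14×19×27 + 7×32×3) mod 608 = 558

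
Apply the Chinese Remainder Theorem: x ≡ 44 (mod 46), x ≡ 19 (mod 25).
44

Using Chinese Remainder Theorem:
M = 46 × 25 = 1150
M1 = 25, M2 = 46
y1 = 25^(-1) mod 46 = 35
y2 = 46^(-1) mod 25 = 6
x = (44×25×35 + 19×46×6) mod 1150 = 44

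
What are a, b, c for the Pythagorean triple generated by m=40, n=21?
(1159, 1680, 2041)

Euclid's formula: a = m² - n², b = 2mn, c = m² + n²
m = 40, n = 21
a = 40² - 21² = 1600 - 441 = 1159
b = 2 × 40 × 21 = 1680
c = 40² + 21² = 1600 + 441 = 2041
Verification: 1159² + 1680² = 1343281 + 2822400 = 4165681 = 2041² ✓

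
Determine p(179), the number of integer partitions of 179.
625846753120

p(n) counts ways to write n as a sum of positive integers (order ignored).
Euler's pentagonal recurrence: p(k) = p(k-1) + p(k-2) - p(k-5) - p(k-7) + p(k-12) + p(k-15) - ... (offsets j(3j∓1)/2, signs ++--, p(0)=1, p(<0)=0).
DP table for k = 0..178: p(0)=1, p(1)=1, p(2)=2, p(3)=3, p(4)=5, p(5)=7, p(6)=11, p(7)=15, p(8)=22, p(9)=30, p(10)=42, p(11)=56, p(12)=77, p(13)=101, p(14)=135, p(15)=176, p(16)=231, p(17)=297, p(18)=385, p(19)=490, p(20)=627, p(21)=792, p(22)=1002, p(23)=1255, p(24)=1575, p(25)=1958, p(26)=2436, p(27)=3010, p(28)=3718, p(29)=4565, p(30)=5604, p(31)=6842, p(32)=8349, p(33)=10143, p(34)=12310, p(35)=14883, p(36)=17977, p(37)=21637, p(38)=26015, p(39)=31185, p(40)=37338, p(41)=44583, p(42)=53174, p(43)=63261, p(44)=75175, p(45)=89134, p(46)=105558, p(47)=124754, p(48)=147273, p(49)=173525, p(50)=204226, p(51)=239943, p(52)=281589, p(53)=329931, p(54)=386155, p(55)=451276, p(56)=526823, p(57)=614154, p(58)=715220, p(59)=831820, p(60)=966467, p(61)=1121505, p(62)=1300156, p(63)=1505499, p(64)=1741630, p(65)=2012558, p(66)=2323520, p(67)=2679689, p(68)=3087735, p(69)=3554345, p(70)=4087968, p(71)=4697205, p(72)=5392783, p(73)=6185689, p(74)=7089500, p(75)=8118264, p(76)=9289091, p(77)=10619863, p(78)=12132164, p(79)=13848650, p(80)=15796476, p(81)=18004327, p(82)=20506255, p(83)=23338469, p(84)=26543660, p(85)=30167357, p(86)=34262962, p(87)=38887673, p(88)=44108109, p(89)=49995925, p(90)=56634173, p(91)=64112359, p(92)=72533807, p(93)=82010177, p(94)=92669720, p(95)=104651419, p(96)=118114304, p(97)=133230930, p(98)=150198136, p(99)=169229875, p(100)=190569292, p(101)=214481126, p(102)=241265379, p(103)=271248950, p(104)=304801365, p(105)=342325709, p(106)=384276336, p(107)=431149389, p(108)=483502844, p(109)=541946240, p(110)=607163746, p(111)=679903203, p(112)=761002156, p(113)=851376628, p(114)=952050665, p(115)=1064144451, p(116)=1188908248, p(117)=1327710076, p(118)=1482074143, p(119)=1653668665, p(120)=1844349560, p(121)=2056148051, p(122)=2291320912, p(123)=2552338241, p(124)=2841940500, p(125)=3163127352, p(126)=3519222692, p(127)=3913864295, p(128)=4351078600, p(129)=4835271870, p(130)=5371315400, p(131)=5964539504, p(132)=6620830889, p(133)=7346629512, p(134)=8149040695, p(135)=9035836076, p(136)=10015581680, p(137)=11097645016, p(138)=12292341831, p(139)=13610949895, p(140)=15065878135, p(141)=16670689208, p(142)=18440293320, p(143)=20390982757, p(144)=22540654445, p(145)=24908858009, p(146)=27517052599, p(147)=30388671978, p(148)=33549419497, p(149)=37027355200, p(150)=40853235313, p(151)=45060624582, p(152)=49686288421, p(153)=54770336324, p(154)=60356673280, p(155)=66493182097, p(156)=73232243759, p(157)=80630964769, p(158)=88751778802, p(159)=97662728555, p(160)=107438159466, p(161)=118159068427, p(162)=129913904637, p(163)=142798995930, p(164)=156919475295, p(165)=172389800255, p(166)=189334822579, p(167)=207890420102, p(168)=228204732751, p(169)=250438925115, p(170)=274768617130, p(171)=301384802048, p(172)=330495499613, p(173)=362326859895, p(174)=397125074750, p(175)=435157697830, p(176)=476715857290, p(177)=522115831195, p(178)=571701605655.
Final step: p(179) = p(178) + p(177) - p(174) - p(172) + p(167) + p(164) - p(157) - p(153) + p(144) + p(139) - p(128) - p(122) + p(109) + p(102) - p(87) - p(79) + p(62) + p(53) - p(34) - p(24) + p(3)
= 571701605655 + 522115831195 - 397125074750 - 330495499613 + 207890420102 + 156919475295 - 80630964769 - 54770336324 + 22540654445 + 13610949895 - 4351078600 - 2291320912 + 541946240 + 241265379 - 38887673 - 13848650 + 1300156 + 329931 - 12310 - 1575 + 3
= 625846753120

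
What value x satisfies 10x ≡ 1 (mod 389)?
39

gcd(10, 389) = 1, so the inverse exists.
Extended Euclidean algorithm on (389, 10):
389 = 38 × 10 + 9  ⟹  9 = (1)·389 + (-38)·10
10 = 1 × 9 + 1  ⟹  1 = (-1)·389 + (39)·10
So (39)·10 ≡ 1 (mod 389), i.e. 10^(-1) ≡ 39 (mod 389).
Check: 10 × 39 = 390 ≡ 1 (mod 389)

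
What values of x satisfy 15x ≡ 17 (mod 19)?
x ≡ 10 (mod 19)

gcd(15, 19) = 1, which divides 17, so solutions exist.
Find 15^(-1) mod 19 by the extended Euclidean algorithm:
19 = 1 × 15 + 4  ⟹  4 = (1)·19 + (-1)·15
15 = 3 × 4 + 3  ⟹  3 = (-3)·19 + (4)·15
4 = 1 × 3 + 1  ⟹  1 = (4)·19 + (-5)·15
So (-5)·15 ≡ 1 (mod 19), i.e. 15^(-1) ≡ -5 ≡ 14 (mod 19).
x ≡ 14 × 17 = 238 ≡ 10 (mod 19).
Check: 15 × 10 = 150 ≡ 17 (mod 19).
Unique solution: x ≡ 10 (mod 19)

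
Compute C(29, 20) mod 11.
0

Using Lucas' theorem:
Write n=29 and k=20 in base 11:
n in base 11: [2, 7]
k in base 11: [1, 9]
C(29,20) mod 11 = ∏ C(n_i, k_i) mod 11
Digit binomials (mod 11): C(2,1) = 2; C(7,9) = 0 (k_i > n_i)
Product: 2 × 0 = 0 ≡ 0 (mod 11)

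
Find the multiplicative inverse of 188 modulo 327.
287

gcd(188, 327) = 1, so the inverse exists.
Extended Euclidean algorithm on (327, 188):
327 = 1 × 188 + 139  ⟹  139 = (1)·327 + (-1)·188
188 = 1 × 139 + 49  ⟹  49 = (-1)·327 + (2)·188
139 = 2 × 49 + 41  ⟹  41 = (3)·327 + (-5)·188
49 = 1 × 41 + 8  ⟹  8 = (-4)·327 + (7)·188
41 = 5 × 8 + 1  ⟹  1 = (23)·327 + (-40)·188
So (-40)·188 ≡ 1 (mod 327), i.e. 188^(-1) ≡ -40 ≡ 287 (mod 327).
Check: 188 × 287 = 53956 ≡ 1 (mod 327)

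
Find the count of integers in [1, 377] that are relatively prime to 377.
336

377 = 13 × 29
φ(n) = n × ∏(1 - 1/p) for each prime p dividing n
φ(377) = 377 × (1 - 1/13) × (1 - 1/29) = 336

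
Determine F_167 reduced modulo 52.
1

Matrix identity: Q^n = [[F_(n+1), F_n], [F_n, F_(n-1)]] with Q = [[1,1],[1,0]].
n = 167 = 10100111₂. Square-and-multiply, entries mod 52:
Q^1 = [[1,1],[1,0]]
Q^2 = (Q^1)² = [[2,1],[1,1]]
Q^5 = (Q^2)²·Q = [[8,5],[5,3]]
Q^10 = (Q^5)² = [[37,3],[3,34]]
Q^20 = (Q^10)² = [[26,5],[5,21]]
Q^41 = (Q^20)²·Q = [[0,25],[25,27]]
Q^83 = (Q^41)²·Q = [[0,1],[1,51]]
Q^167 = (Q^83)²·Q = [[0,1],[1,51]]
F_167 mod 52 = Q^167[0][1] = 1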